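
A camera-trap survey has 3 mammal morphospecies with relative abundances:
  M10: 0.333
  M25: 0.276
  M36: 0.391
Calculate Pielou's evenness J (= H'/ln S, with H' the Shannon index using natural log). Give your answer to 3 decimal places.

H' = −Σ pᵢ ln pᵢ = −((-0.36617) + (-0.35531) + (-0.36717)) = 1.08865 (working shown to 5 dp, full precision carried).
With S = 3 species, ln S = 1.09861, so J = 1.08865/1.09861 = 0.99093, i.e. 0.991 to 3 decimal places.

0.991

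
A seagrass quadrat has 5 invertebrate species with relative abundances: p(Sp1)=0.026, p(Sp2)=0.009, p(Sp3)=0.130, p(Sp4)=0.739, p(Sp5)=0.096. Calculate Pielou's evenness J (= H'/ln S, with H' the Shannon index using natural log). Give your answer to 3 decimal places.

0.529

H' = −Σ pᵢ ln pᵢ = −((-0.09489) + (-0.04239) + (-0.26523) + (-0.22352) + (-0.22497)) = 0.85100 (working shown to 5 dp, full precision carried).
With S = 5 species, ln S = 1.60944, so J = 0.85100/1.60944 = 0.52875, i.e. 0.529 to 3 decimal places.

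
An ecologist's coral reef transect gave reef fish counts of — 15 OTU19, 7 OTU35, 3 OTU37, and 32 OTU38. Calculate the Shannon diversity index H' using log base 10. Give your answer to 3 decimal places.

Total N = 15+7+3+32 = 57, so the proportions are 0.26316, 0.12281, 0.05263, 0.5614 (working shown to 5 dp, full precision carried).
Each pᵢ log₁₀ pᵢ term: 0.26316×(-0.57978)=-0.15257, 0.12281×(-0.91078)=-0.11185, 0.05263×(-1.27875)=-0.06730, 0.5614×(-0.25072)=-0.14076.
Sum = -0.47249, so H' = 0.472.

0.472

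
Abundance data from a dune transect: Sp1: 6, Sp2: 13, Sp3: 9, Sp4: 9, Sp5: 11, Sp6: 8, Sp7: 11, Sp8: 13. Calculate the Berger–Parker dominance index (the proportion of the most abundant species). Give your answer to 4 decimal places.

Total N = 6+13+9+9+11+8+11+13 = 80, so the proportions are 0.075, 0.1625, 0.1125, 0.1125, 0.1375, 0.1, 0.1375, 0.1625 (working shown to 6 dp, full precision carried).
The largest proportion is 0.1625, i.e. d = 0.1625 to 4 decimal places.

0.1625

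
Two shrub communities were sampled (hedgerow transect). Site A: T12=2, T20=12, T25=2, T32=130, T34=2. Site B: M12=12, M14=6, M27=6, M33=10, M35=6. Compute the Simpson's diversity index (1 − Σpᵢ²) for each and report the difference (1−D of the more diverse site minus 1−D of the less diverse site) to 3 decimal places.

0.559

Site A: N=148, proportions 0.01351, 0.08108, 0.01351, 0.87838, 0.01351, giving 1−D = 0.22133 (working shown to 5 dp, full precision carried).
Site B: N=40, proportions 0.3, 0.15, 0.15, 0.25, 0.15, giving 1−D = 0.78000.
Difference = |0.22133 − 0.78000| = 0.55867, i.e. 0.559 to 3 decimal places.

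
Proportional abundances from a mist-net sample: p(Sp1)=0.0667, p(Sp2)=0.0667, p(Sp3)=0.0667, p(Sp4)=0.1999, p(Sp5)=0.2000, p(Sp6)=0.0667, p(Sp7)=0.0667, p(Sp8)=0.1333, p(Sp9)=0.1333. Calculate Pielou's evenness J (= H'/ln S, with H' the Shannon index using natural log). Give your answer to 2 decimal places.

0.95

H' = −Σ pᵢ ln pᵢ = −((-0.1806) + (-0.1806) + (-0.1806) + (-0.3218) + (-0.3219) + (-0.1806) + (-0.1806) + (-0.2686) + (-0.2686)) = 2.0839 (working shown to 4 dp, full precision carried).
With S = 9 species, ln S = 2.1972, so J = 2.0839/2.1972 = 0.9484, i.e. 0.95 to 2 decimal places.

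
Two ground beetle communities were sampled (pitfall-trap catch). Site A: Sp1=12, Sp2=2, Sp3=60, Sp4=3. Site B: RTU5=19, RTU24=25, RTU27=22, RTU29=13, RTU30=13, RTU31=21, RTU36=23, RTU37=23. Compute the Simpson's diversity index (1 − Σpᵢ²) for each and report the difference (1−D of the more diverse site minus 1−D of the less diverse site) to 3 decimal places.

Site A: N=77, proportions 0.15584, 0.02597, 0.77922, 0.03896, giving 1−D = 0.36633 (working shown to 5 dp, full precision carried).
Site B: N=159, proportions 0.1195, 0.15723, 0.13836, 0.08176, 0.08176, 0.13208, 0.14465, 0.14465, giving 1−D = 0.86919.
Difference = |0.36633 − 0.86919| = 0.50286, i.e. 0.503 to 3 decimal places.

0.503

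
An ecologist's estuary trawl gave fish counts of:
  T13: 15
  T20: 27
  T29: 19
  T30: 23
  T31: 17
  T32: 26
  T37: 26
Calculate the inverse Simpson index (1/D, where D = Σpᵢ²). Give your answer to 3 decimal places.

6.717

Total N = 15+27+19+23+17+26+26 = 153, so the proportions are 0.0980392, 0.1764706, 0.124183, 0.1503268, 0.1111111, 0.1699346, 0.1699346 (working shown to 7 dp, full precision carried).
D = 0.0980392² + 0.1764706² + 0.124183² + 0.1503268² + 0.1111111² + 0.1699346² + 0.1699346² = 0.0096117 + 0.0311419 + 0.0154214 + 0.0225981 + 0.0123457 + 0.0288778 + 0.0288778 = 0.1488744.
So 1/D = 6.71707, i.e. 6.717 to 3 decimal places.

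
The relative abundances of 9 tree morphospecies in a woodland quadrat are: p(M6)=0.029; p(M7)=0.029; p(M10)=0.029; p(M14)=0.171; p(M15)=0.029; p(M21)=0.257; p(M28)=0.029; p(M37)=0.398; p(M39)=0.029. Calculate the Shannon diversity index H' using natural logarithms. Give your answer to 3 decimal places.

1.634

Each pᵢ ln pᵢ term (working shown to 5 dp, full precision carried): 0.029×(-3.54046)=-0.10267, 0.029×(-3.54046)=-0.10267, 0.029×(-3.54046)=-0.10267, 0.171×(-1.76609)=-0.30200, 0.029×(-3.54046)=-0.10267, 0.257×(-1.35868)=-0.34918, 0.029×(-3.54046)=-0.10267, 0.398×(-0.92130)=-0.36668, 0.029×(-3.54046)=-0.10267.
Sum = -1.63390, so H' = 1.634.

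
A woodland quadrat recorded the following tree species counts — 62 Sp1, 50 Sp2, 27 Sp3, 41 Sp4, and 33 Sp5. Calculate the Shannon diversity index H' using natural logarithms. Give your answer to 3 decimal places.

1.567

Total N = 62+50+27+41+33 = 213, so the proportions are 0.29108, 0.23474, 0.12676, 0.19249, 0.15493 (working shown to 5 dp, full precision carried).
Each pᵢ ln pᵢ term: 0.29108×(-1.23416)=-0.35924, 0.23474×(-1.44927)=-0.34020, 0.12676×(-2.06546)=-0.26182, 0.19249×(-1.64772)=-0.31717, 0.15493×(-1.86478)=-0.28891.
Sum = -1.56734, so H' = 1.567.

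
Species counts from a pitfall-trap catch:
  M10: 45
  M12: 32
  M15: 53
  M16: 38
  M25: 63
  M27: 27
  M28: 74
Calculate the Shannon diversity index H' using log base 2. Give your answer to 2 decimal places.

Total N = 45+32+53+38+63+27+74 = 332, so the proportions are 0.1355, 0.0964, 0.1596, 0.1145, 0.1898, 0.0813, 0.2229 (working shown to 4 dp, full precision carried).
Each pᵢ log₂ pᵢ term: 0.1355×(-2.8832)=-0.3908, 0.0964×(-3.3750)=-0.3253, 0.1596×(-2.6471)=-0.4226, 0.1145×(-3.1271)=-0.3579, 0.1898×(-2.3978)=-0.4550, 0.0813×(-3.6202)=-0.2944, 0.2229×(-2.1656)=-0.4827.
Sum = -2.7287, so H' = 2.73.

2.73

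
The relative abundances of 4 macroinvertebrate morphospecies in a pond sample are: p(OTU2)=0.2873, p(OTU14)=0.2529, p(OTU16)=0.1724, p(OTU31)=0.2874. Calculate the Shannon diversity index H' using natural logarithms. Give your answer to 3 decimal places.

1.367

Each pᵢ ln pᵢ term (working shown to 5 dp, full precision carried): 0.2873×(-1.24723)=-0.35833, 0.2529×(-1.37476)=-0.34768, 0.1724×(-1.75794)=-0.30307, 0.2874×(-1.24688)=-0.35835.
Sum = -1.36743, so H' = 1.367.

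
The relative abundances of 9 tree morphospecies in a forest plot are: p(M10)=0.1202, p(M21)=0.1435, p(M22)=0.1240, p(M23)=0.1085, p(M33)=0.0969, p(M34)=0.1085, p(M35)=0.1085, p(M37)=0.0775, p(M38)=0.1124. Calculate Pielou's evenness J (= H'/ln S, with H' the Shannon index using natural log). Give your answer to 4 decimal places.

H' = −Σ pᵢ ln pᵢ = −((-0.254656) + (-0.278594) + (-0.258847) + (-0.240979) + (-0.226172) + (-0.240979) + (-0.240979) + (-0.198204) + (-0.245672)) = 2.185081 (working shown to 6 dp, full precision carried).
With S = 9 species, ln S = 2.197225, so J = 2.185081/2.197225 = 0.994473, i.e. 0.9945 to 4 decimal places.

0.9945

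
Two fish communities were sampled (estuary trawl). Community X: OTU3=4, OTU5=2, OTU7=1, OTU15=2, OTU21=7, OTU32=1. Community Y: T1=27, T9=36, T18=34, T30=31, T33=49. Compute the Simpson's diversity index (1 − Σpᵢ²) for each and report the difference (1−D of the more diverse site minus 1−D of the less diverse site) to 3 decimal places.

Community X: N=17, proportions 0.23529, 0.11765, 0.05882, 0.11765, 0.41176, 0.05882, giving 1−D = 0.74048 (working shown to 5 dp, full precision carried).
Community Y: N=177, proportions 0.15254, 0.20339, 0.19209, 0.17514, 0.27684, giving 1−D = 0.79115.
Difference = |0.74048 − 0.79115| = 0.05067, i.e. 0.051 to 3 decimal places.

0.051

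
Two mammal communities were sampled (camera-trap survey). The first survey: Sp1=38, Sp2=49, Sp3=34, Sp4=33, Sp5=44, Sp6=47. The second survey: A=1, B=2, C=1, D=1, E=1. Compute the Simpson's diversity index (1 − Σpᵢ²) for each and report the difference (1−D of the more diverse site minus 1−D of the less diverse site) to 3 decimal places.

The first survey: N=245, proportions 0.1551, 0.2, 0.13878, 0.13469, 0.17959, 0.19184, giving 1−D = 0.82949 (working shown to 5 dp, full precision carried).
The second survey: N=6, proportions 0.16667, 0.33333, 0.16667, 0.16667, 0.16667, giving 1−D = 0.77778.
Difference = |0.82949 − 0.77778| = 0.05171, i.e. 0.052 to 3 decimal places.

0.052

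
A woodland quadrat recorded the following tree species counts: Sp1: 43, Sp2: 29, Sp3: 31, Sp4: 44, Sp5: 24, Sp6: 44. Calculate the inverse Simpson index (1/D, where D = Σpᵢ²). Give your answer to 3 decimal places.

Total N = 43+29+31+44+24+44 = 215, so the proportions are 0.2, 0.1348837, 0.144186, 0.2046512, 0.1116279, 0.2046512 (working shown to 7 dp, full precision carried).
D = 0.2² + 0.1348837² + 0.144186² + 0.2046512² + 0.1116279² + 0.2046512² = 0.0400000 + 0.0181936 + 0.0207896 + 0.0418821 + 0.0124608 + 0.0418821 = 0.1752082.
So 1/D = 5.70749, i.e. 5.707 to 3 decimal places.

5.707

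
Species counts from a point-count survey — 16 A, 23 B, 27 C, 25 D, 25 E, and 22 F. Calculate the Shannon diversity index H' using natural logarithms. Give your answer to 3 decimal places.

Total N = 16+23+27+25+25+22 = 138, so the proportions are 0.11594, 0.16667, 0.19565, 0.18116, 0.18116, 0.15942 (working shown to 5 dp, full precision carried).
Each pᵢ ln pᵢ term: 0.11594×(-2.15466)=-0.24982, 0.16667×(-1.79176)=-0.29863, 0.19565×(-1.63142)=-0.31919, 0.18116×(-1.70838)=-0.30949, 0.18116×(-1.70838)=-0.30949, 0.15942×(-1.83621)=-0.29273.
Sum = -1.77934, so H' = 1.779.

1.779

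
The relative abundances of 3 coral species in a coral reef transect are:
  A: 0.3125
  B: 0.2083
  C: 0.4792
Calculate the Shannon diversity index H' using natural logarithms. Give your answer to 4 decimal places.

1.0428

Each pᵢ ln pᵢ term (working shown to 6 dp, full precision carried): 0.3125×(-1.163151)=-0.363485, 0.2083×(-1.568776)=-0.326776, 0.4792×(-0.735637)=-0.352517.
Sum = -1.042778, so H' = 1.0428.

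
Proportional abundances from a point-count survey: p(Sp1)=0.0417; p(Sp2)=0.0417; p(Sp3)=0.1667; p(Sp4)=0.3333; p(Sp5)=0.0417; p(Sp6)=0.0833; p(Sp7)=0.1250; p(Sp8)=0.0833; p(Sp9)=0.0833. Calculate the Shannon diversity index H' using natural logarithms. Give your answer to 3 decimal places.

1.943

Each pᵢ ln pᵢ term (working shown to 5 dp, full precision carried): 0.0417×(-3.17725)=-0.13249, 0.0417×(-3.17725)=-0.13249, 0.1667×(-1.79156)=-0.29865, 0.3333×(-1.09871)=-0.36620, 0.0417×(-3.17725)=-0.13249, 0.0833×(-2.48531)=-0.20703, 0.125×(-2.07944)=-0.25993, 0.0833×(-2.48531)=-0.20703, 0.0833×(-2.48531)=-0.20703.
Sum = -1.94334, so H' = 1.943.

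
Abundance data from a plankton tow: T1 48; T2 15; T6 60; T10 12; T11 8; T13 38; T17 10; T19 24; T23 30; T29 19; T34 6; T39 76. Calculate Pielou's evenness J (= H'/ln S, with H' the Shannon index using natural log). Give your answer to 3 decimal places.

0.894

Total N = 48+15+60+12+8+38+10+24+30+19+6+76 = 346, so the proportions are 0.13873, 0.04335, 0.17341, 0.03468, 0.02312, 0.10983, 0.0289, 0.06936, 0.08671, 0.05491, 0.01734, 0.21965 (working shown to 5 dp, full precision carried).
H' = −Σ pᵢ ln pᵢ = −((-0.27402) + (-0.13606) + (-0.30383) + (-0.11658) + (-0.08710) + (-0.24259) + (-0.10242) + (-0.18509) + (-0.21202) + (-0.15936) + (-0.07031) + (-0.33293)) = 2.22231.
With S = 12 species, ln S = 2.48491, so J = 2.22231/2.48491 = 0.89432, i.e. 0.894 to 3 decimal places.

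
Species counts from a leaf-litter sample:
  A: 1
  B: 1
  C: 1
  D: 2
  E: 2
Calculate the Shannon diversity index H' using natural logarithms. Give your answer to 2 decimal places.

Total N = 1+1+1+2+2 = 7, so the proportions are 0.1429, 0.1429, 0.1429, 0.2857, 0.2857 (working shown to 4 dp, full precision carried).
Each pᵢ ln pᵢ term: 0.1429×(-1.9459)=-0.2780, 0.1429×(-1.9459)=-0.2780, 0.1429×(-1.9459)=-0.2780, 0.2857×(-1.2528)=-0.3579, 0.2857×(-1.2528)=-0.3579.
Sum = -1.5498, so H' = 1.55.

1.55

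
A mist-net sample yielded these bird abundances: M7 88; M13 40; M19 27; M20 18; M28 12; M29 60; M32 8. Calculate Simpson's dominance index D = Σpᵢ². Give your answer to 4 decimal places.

Total N = 88+40+27+18+12+60+8 = 253, so the proportions are 0.347826, 0.158103, 0.106719, 0.071146, 0.047431, 0.237154, 0.031621 (working shown to 6 dp, full precision carried).
D = 0.347826² + 0.158103² + 0.106719² + 0.071146² + 0.047431² + 0.237154² + 0.031621² = 0.120983 + 0.024996 + 0.011389 + 0.005062 + 0.002250 + 0.056242 + 0.001000 = 0.221922.
To 4 decimal places, D = 0.2219.

0.2219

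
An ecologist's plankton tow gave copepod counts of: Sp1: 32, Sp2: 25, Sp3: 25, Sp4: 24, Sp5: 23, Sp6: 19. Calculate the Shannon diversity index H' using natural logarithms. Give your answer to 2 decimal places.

1.78

Total N = 32+25+25+24+23+19 = 148, so the proportions are 0.2162, 0.1689, 0.1689, 0.1622, 0.1554, 0.1284 (working shown to 4 dp, full precision carried).
Each pᵢ ln pᵢ term: 0.2162×(-1.5315)=-0.3311, 0.1689×(-1.7783)=-0.3004, 0.1689×(-1.7783)=-0.3004, 0.1622×(-1.8192)=-0.2950, 0.1554×(-1.8617)=-0.2893, 0.1284×(-2.0528)=-0.2635.
Sum = -1.7798, so H' = 1.78.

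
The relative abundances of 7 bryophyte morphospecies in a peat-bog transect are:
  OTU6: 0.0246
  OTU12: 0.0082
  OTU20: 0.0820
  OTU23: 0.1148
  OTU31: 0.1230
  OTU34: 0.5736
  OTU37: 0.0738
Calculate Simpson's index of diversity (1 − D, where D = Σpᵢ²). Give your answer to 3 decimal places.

0.630

D = 0.0246² + 0.0082² + 0.082² + 0.1148² + 0.123² + 0.5736² + 0.0738² = 0.00061 + 0.00007 + 0.00672 + 0.01318 + 0.01513 + 0.32902 + 0.00545 = 0.37017 (working shown to 5 dp, full precision carried).
So 1 − D = 0.62983, i.e. 0.630 to 3 decimal places.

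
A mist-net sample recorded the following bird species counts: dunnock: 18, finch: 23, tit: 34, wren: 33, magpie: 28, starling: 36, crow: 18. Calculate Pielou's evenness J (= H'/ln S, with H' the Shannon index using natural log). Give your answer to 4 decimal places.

Total N = 18+23+34+33+28+36+18 = 190, so the proportions are 0.094737, 0.121053, 0.178947, 0.173684, 0.147368, 0.189474, 0.094737 (working shown to 6 dp, full precision carried).
H' = −Σ pᵢ ln pᵢ = −((-0.223262) + (-0.255606) + (-0.307908) + (-0.304037) + (-0.282184) + (-0.315190) + (-0.223262)) = 1.911450.
With S = 7 species, ln S = 1.945910, so J = 1.911450/1.945910 = 0.982291, i.e. 0.9823 to 4 decimal places.

0.9823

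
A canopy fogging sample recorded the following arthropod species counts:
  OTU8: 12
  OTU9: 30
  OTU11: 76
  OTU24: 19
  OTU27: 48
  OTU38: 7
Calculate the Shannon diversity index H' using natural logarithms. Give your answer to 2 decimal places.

1.53

Total N = 12+30+76+19+48+7 = 192, so the proportions are 0.0625, 0.1562, 0.3958, 0.099, 0.25, 0.0365 (working shown to 4 dp, full precision carried).
Each pᵢ ln pᵢ term: 0.0625×(-2.7726)=-0.1733, 0.1562×(-1.8563)=-0.2900, 0.3958×(-0.9268)=-0.3668, 0.099×(-2.3131)=-0.2289, 0.25×(-1.3863)=-0.3466, 0.0365×(-3.3116)=-0.1207.
Sum = -1.5264, so H' = 1.53.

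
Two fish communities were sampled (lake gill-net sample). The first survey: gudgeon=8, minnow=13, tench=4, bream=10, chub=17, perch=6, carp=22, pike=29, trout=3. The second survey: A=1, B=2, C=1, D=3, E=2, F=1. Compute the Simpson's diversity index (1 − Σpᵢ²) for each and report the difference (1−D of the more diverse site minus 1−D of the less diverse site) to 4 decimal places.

0.0399

The first survey: N=112, proportions 0.071429, 0.116071, 0.035714, 0.089286, 0.151786, 0.053571, 0.196429, 0.258929, 0.026786, giving 1−D = 0.839923 (working shown to 6 dp, full precision carried).
The second survey: N=10, proportions 0.1, 0.2, 0.1, 0.3, 0.2, 0.1, giving 1−D = 0.800000.
Difference = |0.839923 − 0.800000| = 0.039923, i.e. 0.0399 to 4 decimal places.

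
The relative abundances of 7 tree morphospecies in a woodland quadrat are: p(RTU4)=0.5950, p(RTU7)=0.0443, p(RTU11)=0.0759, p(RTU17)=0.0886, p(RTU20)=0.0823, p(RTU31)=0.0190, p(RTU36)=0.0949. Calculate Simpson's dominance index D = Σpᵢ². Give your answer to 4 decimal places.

D = 0.595² + 0.0443² + 0.0759² + 0.0886² + 0.0823² + 0.019² + 0.0949² = 0.354025 + 0.001962 + 0.005761 + 0.007850 + 0.006773 + 0.000361 + 0.009006 = 0.385739 (working shown to 6 dp, full precision carried).
To 4 decimal places, D = 0.3857.

0.3857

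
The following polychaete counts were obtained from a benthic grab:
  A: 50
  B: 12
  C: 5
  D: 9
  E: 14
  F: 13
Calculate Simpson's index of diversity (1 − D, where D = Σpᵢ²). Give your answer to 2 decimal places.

Total N = 50+12+5+9+14+13 = 103, so the proportions are 0.4854, 0.1165, 0.0485, 0.0874, 0.1359, 0.1262 (working shown to 4 dp, full precision carried).
D = 0.4854² + 0.1165² + 0.0485² + 0.0874² + 0.1359² + 0.1262² = 0.2356 + 0.0136 + 0.0024 + 0.0076 + 0.0185 + 0.0159 = 0.2936.
So 1 − D = 0.7064, i.e. 0.71 to 2 decimal places.

0.71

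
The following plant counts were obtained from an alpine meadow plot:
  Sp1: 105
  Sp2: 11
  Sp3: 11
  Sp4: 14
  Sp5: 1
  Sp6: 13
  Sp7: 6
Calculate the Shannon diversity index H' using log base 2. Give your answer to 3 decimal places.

1.753

Total N = 105+11+11+14+1+13+6 = 161, so the proportions are 0.65217, 0.06832, 0.06832, 0.08696, 0.00621, 0.08075, 0.03727 (working shown to 5 dp, full precision carried).
Each pᵢ log₂ pᵢ term: 0.65217×(-0.61667)=-0.40218, 0.06832×(-3.87149)=-0.26451, 0.06832×(-3.87149)=-0.26451, 0.08696×(-3.52356)=-0.30640, 0.00621×(-7.33092)=-0.04553, 0.08075×(-3.63048)=-0.29314, 0.03727×(-4.74595)=-0.17687.
Sum = -1.75314, so H' = 1.753.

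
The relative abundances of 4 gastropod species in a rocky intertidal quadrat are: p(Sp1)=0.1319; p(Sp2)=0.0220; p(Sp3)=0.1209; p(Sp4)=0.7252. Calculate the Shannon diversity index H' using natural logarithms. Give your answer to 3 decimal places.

Each pᵢ ln pᵢ term (working shown to 5 dp, full precision carried): 0.1319×(-2.02571)=-0.26719, 0.022×(-3.81671)=-0.08397, 0.1209×(-2.11279)=-0.25544, 0.7252×(-0.32131)=-0.23301.
Sum = -0.83961, so H' = 0.840.

0.840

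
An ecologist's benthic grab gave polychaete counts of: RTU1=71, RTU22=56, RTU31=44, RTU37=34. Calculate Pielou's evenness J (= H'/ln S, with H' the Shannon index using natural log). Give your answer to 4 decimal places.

Total N = 71+56+44+34 = 205, so the proportions are 0.346341, 0.273171, 0.214634, 0.165854 (working shown to 6 dp, full precision carried).
H' = −Σ pᵢ ln pᵢ = −((-0.367236) + (-0.354482) + (-0.330283) + (-0.297981)) = 1.349983.
With S = 4 species, ln S = 1.386294, so J = 1.349983/1.386294 = 0.973807, i.e. 0.9738 to 4 decimal places.

0.9738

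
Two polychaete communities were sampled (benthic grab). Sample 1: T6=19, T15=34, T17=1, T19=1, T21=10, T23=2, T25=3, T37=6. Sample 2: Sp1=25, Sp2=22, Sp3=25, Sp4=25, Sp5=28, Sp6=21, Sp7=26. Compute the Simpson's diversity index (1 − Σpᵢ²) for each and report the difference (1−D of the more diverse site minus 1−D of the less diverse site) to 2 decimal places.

Sample 1: N=76, proportions 0.25, 0.4474, 0.0132, 0.0132, 0.1316, 0.0263, 0.0395, 0.0789, giving 1−D = 0.7112 (working shown to 4 dp, full precision carried).
Sample 2: N=172, proportions 0.1453, 0.1279, 0.1453, 0.1453, 0.1628, 0.1221, 0.1512, giving 1−D = 0.8560.
Difference = |0.7112 − 0.8560| = 0.1448, i.e. 0.14 to 2 decimal places.

0.14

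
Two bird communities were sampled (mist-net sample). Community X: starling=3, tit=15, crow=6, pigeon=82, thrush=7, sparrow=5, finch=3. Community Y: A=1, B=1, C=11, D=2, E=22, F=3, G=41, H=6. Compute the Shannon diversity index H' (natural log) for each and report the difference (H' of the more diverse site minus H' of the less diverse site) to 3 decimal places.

Community X: N=121, proportions 0.02479, 0.12397, 0.04959, 0.67769, 0.05785, 0.04132, 0.02479, giving H' = 1.15131 (working shown to 5 dp, full precision carried).
Community Y: N=87, proportions 0.01149, 0.01149, 0.12644, 0.02299, 0.25287, 0.03448, 0.47126, 0.06897, giving H' = 1.45362.
Difference = |1.15131 − 1.45362| = 0.30231, i.e. 0.302 to 3 decimal places.

0.302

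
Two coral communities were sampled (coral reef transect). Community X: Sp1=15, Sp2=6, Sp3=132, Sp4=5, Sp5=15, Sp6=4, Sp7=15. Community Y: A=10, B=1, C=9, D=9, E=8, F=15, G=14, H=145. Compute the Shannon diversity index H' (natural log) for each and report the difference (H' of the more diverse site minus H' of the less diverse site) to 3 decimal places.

0.050

Community X: N=192, proportions 0.07812, 0.03125, 0.6875, 0.02604, 0.07812, 0.02083, 0.07812, giving H' = 1.13908 (working shown to 5 dp, full precision carried).
Community Y: N=211, proportions 0.04739, 0.00474, 0.04265, 0.04265, 0.03791, 0.07109, 0.06635, 0.6872, giving H' = 1.18880.
Difference = |1.13908 − 1.18880| = 0.04972, i.e. 0.050 to 3 decimal places.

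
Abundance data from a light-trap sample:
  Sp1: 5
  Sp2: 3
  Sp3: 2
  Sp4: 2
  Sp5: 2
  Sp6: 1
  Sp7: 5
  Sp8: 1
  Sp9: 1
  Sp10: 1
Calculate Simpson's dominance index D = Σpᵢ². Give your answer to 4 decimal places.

0.1418

Total N = 5+3+2+2+2+1+5+1+1+1 = 23, so the proportions are 0.217391, 0.130435, 0.086957, 0.086957, 0.086957, 0.043478, 0.217391, 0.043478, 0.043478, 0.043478 (working shown to 6 dp, full precision carried).
D = 0.217391² + 0.130435² + 0.086957² + 0.086957² + 0.086957² + 0.043478² + 0.217391² + 0.043478² + 0.043478² + 0.043478² = 0.047259 + 0.017013 + 0.007561 + 0.007561 + 0.007561 + 0.001890 + 0.047259 + 0.001890 + 0.001890 + 0.001890 = 0.141777.
To 4 decimal places, D = 0.1418.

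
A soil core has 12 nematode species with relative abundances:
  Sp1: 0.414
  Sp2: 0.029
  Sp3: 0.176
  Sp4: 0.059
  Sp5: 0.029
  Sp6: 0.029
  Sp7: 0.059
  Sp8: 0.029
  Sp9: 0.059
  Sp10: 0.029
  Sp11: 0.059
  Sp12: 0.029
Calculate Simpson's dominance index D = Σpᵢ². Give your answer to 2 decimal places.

0.22

D = 0.414² + 0.029² + 0.176² + 0.059² + 0.029² + 0.029² + 0.059² + 0.029² + 0.059² + 0.029² + 0.059² + 0.029² = 0.1714 + 0.0008 + 0.0310 + 0.0035 + 0.0008 + 0.0008 + 0.0035 + 0.0008 + 0.0035 + 0.0008 + 0.0035 + 0.0008 = 0.2213 (working shown to 4 dp, full precision carried).
To 2 decimal places, D = 0.22.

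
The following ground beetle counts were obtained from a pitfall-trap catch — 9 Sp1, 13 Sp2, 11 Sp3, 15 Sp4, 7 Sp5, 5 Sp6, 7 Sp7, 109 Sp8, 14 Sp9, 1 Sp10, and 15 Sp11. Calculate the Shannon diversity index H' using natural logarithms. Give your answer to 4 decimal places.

1.7146

Total N = 9+13+11+15+7+5+7+109+14+1+15 = 206, so the proportions are 0.043689, 0.063107, 0.053398, 0.072816, 0.033981, 0.024272, 0.033981, 0.529126, 0.067961, 0.004854, 0.072816 (working shown to 6 dp, full precision carried).
Each pᵢ ln pᵢ term: 0.043689×(-3.130652)=-0.136776, 0.063107×(-2.762927)=-0.174359, 0.053398×(-2.929981)=-0.156455, 0.072816×(-2.619826)=-0.190764, 0.033981×(-3.381966)=-0.114921, 0.024272×(-3.718438)=-0.090253, 0.033981×(-3.381966)=-0.114921, 0.529126×(-0.636528)=-0.336804, 0.067961×(-2.688819)=-0.182735, 0.004854×(-5.327876)=-0.025863, 0.072816×(-2.619826)=-0.190764.
Sum = -1.714617, so H' = 1.7146.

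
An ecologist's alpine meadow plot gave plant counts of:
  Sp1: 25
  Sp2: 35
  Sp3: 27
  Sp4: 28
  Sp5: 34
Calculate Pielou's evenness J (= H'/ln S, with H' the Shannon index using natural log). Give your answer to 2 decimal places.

0.99

Total N = 25+35+27+28+34 = 149, so the proportions are 0.1678, 0.2349, 0.1812, 0.1879, 0.2282 (working shown to 4 dp, full precision carried).
H' = −Σ pᵢ ln pᵢ = −((-0.2995) + (-0.3403) + (-0.3095) + (-0.3142) + (-0.3372)) = 1.6006.
With S = 5 species, ln S = 1.6094, so J = 1.6006/1.6094 = 0.9945, i.e. 0.99 to 2 decimal places.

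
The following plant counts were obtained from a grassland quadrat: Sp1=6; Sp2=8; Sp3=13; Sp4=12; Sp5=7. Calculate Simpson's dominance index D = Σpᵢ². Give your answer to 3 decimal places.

0.218

Total N = 6+8+13+12+7 = 46, so the proportions are 0.13043, 0.17391, 0.28261, 0.26087, 0.15217 (working shown to 5 dp, full precision carried).
D = 0.13043² + 0.17391² + 0.28261² + 0.26087² + 0.15217² = 0.01701 + 0.03025 + 0.07987 + 0.06805 + 0.02316 = 0.21834.
To 3 decimal places, D = 0.218.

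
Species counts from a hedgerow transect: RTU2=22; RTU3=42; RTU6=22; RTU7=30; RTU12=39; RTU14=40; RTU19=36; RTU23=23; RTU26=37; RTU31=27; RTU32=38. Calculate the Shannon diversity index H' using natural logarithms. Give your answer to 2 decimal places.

Total N = 22+42+22+30+39+40+36+23+37+27+38 = 356, so the proportions are 0.0618, 0.118, 0.0618, 0.0843, 0.1096, 0.1124, 0.1011, 0.0646, 0.1039, 0.0758, 0.1067 (working shown to 4 dp, full precision carried).
Each pᵢ ln pᵢ term: 0.0618×(-2.7839)=-0.1720, 0.118×(-2.1373)=-0.2521, 0.0618×(-2.7839)=-0.1720, 0.0843×(-2.4737)=-0.2085, 0.1096×(-2.2114)=-0.2423, 0.1124×(-2.1861)=-0.2456, 0.1011×(-2.2914)=-0.2317, 0.0646×(-2.7394)=-0.1770, 0.1039×(-2.2640)=-0.2353, 0.0758×(-2.5791)=-0.1956, 0.1067×(-2.2373)=-0.2388.
Sum = -2.3710, so H' = 2.37.

2.37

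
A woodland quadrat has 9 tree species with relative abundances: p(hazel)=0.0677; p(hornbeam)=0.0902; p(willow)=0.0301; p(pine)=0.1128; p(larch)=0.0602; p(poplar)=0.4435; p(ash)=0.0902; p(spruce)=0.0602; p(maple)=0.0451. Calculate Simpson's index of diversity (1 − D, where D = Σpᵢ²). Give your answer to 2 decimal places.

0.76

D = 0.0677² + 0.0902² + 0.0301² + 0.1128² + 0.0602² + 0.4435² + 0.0902² + 0.0602² + 0.0451² = 0.0046 + 0.0081 + 0.0009 + 0.0127 + 0.0036 + 0.1967 + 0.0081 + 0.0036 + 0.0020 = 0.2405 (working shown to 4 dp, full precision carried).
So 1 − D = 0.7595, i.e. 0.76 to 2 decimal places.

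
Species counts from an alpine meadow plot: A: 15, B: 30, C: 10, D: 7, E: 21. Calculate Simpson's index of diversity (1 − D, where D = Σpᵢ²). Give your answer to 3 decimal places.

Total N = 15+30+10+7+21 = 83, so the proportions are 0.18072, 0.36145, 0.12048, 0.08434, 0.25301 (working shown to 5 dp, full precision carried).
D = 0.18072² + 0.36145² + 0.12048² + 0.08434² + 0.25301² = 0.03266 + 0.13064 + 0.01452 + 0.00711 + 0.06402 = 0.24895.
So 1 − D = 0.75105, i.e. 0.751 to 3 decimal places.

0.751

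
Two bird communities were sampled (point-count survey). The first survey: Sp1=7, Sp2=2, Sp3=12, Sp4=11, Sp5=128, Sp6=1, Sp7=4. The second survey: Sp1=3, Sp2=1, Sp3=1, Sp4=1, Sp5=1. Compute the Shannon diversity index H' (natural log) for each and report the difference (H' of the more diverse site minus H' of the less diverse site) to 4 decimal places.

The first survey: N=165, proportions 0.042424, 0.012121, 0.072727, 0.066667, 0.775758, 0.006061, 0.024242, giving H' = 0.876803 (working shown to 6 dp, full precision carried).
The second survey: N=7, proportions 0.428571, 0.142857, 0.142857, 0.142857, 0.142857, giving H' = 1.475076.
Difference = |0.876803 − 1.475076| = 0.598273, i.e. 0.5983 to 4 decimal places.

0.5983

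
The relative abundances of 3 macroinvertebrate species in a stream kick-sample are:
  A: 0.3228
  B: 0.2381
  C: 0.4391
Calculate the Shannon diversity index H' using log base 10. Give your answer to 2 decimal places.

Each pᵢ log₁₀ pᵢ term (working shown to 4 dp, full precision carried): 0.3228×(-0.4911)=-0.1585, 0.2381×(-0.6232)=-0.1484, 0.4391×(-0.3574)=-0.1570.
Sum = -0.4639, so H' = 0.46.

0.46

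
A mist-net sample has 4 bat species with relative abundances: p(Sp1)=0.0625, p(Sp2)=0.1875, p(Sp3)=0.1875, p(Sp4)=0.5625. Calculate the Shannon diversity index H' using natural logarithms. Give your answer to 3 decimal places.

Each pᵢ ln pᵢ term (working shown to 5 dp, full precision carried): 0.0625×(-2.77259)=-0.17329, 0.1875×(-1.67398)=-0.31387, 0.1875×(-1.67398)=-0.31387, 0.5625×(-0.57536)=-0.32364.
Sum = -1.12467, so H' = 1.125.

1.125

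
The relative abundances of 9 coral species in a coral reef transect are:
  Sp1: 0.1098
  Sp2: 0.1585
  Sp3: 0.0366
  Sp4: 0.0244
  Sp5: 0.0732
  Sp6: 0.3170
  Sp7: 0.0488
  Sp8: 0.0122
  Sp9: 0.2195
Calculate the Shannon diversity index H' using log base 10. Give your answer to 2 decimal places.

0.80

Each pᵢ log₁₀ pᵢ term (working shown to 4 dp, full precision carried): 0.1098×(-0.9594)=-0.1053, 0.1585×(-0.8000)=-0.1268, 0.0366×(-1.4365)=-0.0526, 0.0244×(-1.6126)=-0.0393, 0.0732×(-1.1355)=-0.0831, 0.317×(-0.4989)=-0.1582, 0.0488×(-1.3116)=-0.0640, 0.0122×(-1.9136)=-0.0233, 0.2195×(-0.6586)=-0.1446.
Sum = -0.7973, so H' = 0.80.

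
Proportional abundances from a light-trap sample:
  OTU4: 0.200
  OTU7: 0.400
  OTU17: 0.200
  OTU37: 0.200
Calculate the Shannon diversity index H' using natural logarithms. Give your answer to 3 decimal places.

1.332

Each pᵢ ln pᵢ term (working shown to 5 dp, full precision carried): 0.2×(-1.60944)=-0.32189, 0.4×(-0.91629)=-0.36652, 0.2×(-1.60944)=-0.32189, 0.2×(-1.60944)=-0.32189.
Sum = -1.33218, so H' = 1.332.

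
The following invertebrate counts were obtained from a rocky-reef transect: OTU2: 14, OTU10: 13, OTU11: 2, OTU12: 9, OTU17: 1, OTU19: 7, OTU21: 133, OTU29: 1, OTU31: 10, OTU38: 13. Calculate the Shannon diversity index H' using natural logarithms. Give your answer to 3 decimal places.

1.314

Total N = 14+13+2+9+1+7+133+1+10+13 = 203, so the proportions are 0.06897, 0.06404, 0.00985, 0.04433, 0.00493, 0.03448, 0.65517, 0.00493, 0.04926, 0.06404 (working shown to 5 dp, full precision carried).
Each pᵢ ln pᵢ term: 0.06897×(-2.67415)=-0.18442, 0.06404×(-2.74826)=-0.17600, 0.00985×(-4.62006)=-0.04552, 0.04433×(-3.11598)=-0.13815, 0.00493×(-5.31321)=-0.02617, 0.03448×(-3.36730)=-0.11611, 0.65517×(-0.42286)=-0.27704, 0.00493×(-5.31321)=-0.02617, 0.04926×(-3.01062)=-0.14831, 0.06404×(-2.74826)=-0.17600.
Sum = -1.31389, so H' = 1.314.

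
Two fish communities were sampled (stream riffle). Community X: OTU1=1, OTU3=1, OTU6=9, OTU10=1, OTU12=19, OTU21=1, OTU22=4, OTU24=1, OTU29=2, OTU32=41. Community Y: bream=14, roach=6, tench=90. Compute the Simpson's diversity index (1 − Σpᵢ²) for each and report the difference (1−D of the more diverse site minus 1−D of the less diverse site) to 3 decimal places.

0.353

Community X: N=80, proportions 0.0125, 0.0125, 0.1125, 0.0125, 0.2375, 0.0125, 0.05, 0.0125, 0.025, 0.5125, giving 1−D = 0.66437 (working shown to 5 dp, full precision carried).
Community Y: N=110, proportions 0.12727, 0.05455, 0.81818, giving 1−D = 0.31140.
Difference = |0.66437 − 0.31140| = 0.35297, i.e. 0.353 to 3 decimal places.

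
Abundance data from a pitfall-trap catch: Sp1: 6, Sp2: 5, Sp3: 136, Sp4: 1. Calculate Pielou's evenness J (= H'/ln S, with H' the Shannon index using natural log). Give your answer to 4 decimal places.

0.2567

Total N = 6+5+136+1 = 148, so the proportions are 0.040541, 0.033784, 0.918919, 0.006757 (working shown to 6 dp, full precision carried).
H' = −Σ pᵢ ln pᵢ = −((-0.129951) + (-0.114452) + (-0.077701) + (-0.033765)) = 0.355869.
With S = 4 species, ln S = 1.386294, so J = 0.355869/1.386294 = 0.256705, i.e. 0.2567 to 4 decimal places.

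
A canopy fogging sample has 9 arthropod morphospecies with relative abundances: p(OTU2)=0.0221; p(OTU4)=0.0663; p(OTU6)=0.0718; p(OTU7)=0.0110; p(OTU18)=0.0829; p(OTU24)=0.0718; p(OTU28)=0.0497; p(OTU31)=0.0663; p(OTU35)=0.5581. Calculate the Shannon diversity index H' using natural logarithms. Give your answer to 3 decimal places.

1.553

Each pᵢ ln pᵢ term (working shown to 5 dp, full precision carried): 0.0221×(-3.81218)=-0.08425, 0.0663×(-2.71357)=-0.17991, 0.0718×(-2.63387)=-0.18911, 0.011×(-4.50986)=-0.04961, 0.0829×(-2.49012)=-0.20643, 0.0718×(-2.63387)=-0.18911, 0.0497×(-3.00175)=-0.14919, 0.0663×(-2.71357)=-0.17991, 0.5581×(-0.58322)=-0.32549.
Sum = -1.55301, so H' = 1.553.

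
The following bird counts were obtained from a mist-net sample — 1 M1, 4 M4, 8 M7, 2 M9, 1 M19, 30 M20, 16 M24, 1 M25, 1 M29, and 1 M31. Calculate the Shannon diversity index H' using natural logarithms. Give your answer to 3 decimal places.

Total N = 1+4+8+2+1+30+16+1+1+1 = 65, so the proportions are 0.01538, 0.06154, 0.12308, 0.03077, 0.01538, 0.46154, 0.24615, 0.01538, 0.01538, 0.01538 (working shown to 5 dp, full precision carried).
Each pᵢ ln pᵢ term: 0.01538×(-4.17439)=-0.06422, 0.06154×(-2.78809)=-0.17157, 0.12308×(-2.09495)=-0.25784, 0.03077×(-3.48124)=-0.10712, 0.01538×(-4.17439)=-0.06422, 0.46154×(-0.77319)=-0.35686, 0.24615×(-1.40180)=-0.34506, 0.01538×(-4.17439)=-0.06422, 0.01538×(-4.17439)=-0.06422, 0.01538×(-4.17439)=-0.06422.
Sum = -1.55955, so H' = 1.560.

1.560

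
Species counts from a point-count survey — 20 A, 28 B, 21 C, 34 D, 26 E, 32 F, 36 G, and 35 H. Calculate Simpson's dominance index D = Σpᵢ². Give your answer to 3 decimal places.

0.130

Total N = 20+28+21+34+26+32+36+35 = 232, so the proportions are 0.08621, 0.12069, 0.09052, 0.14655, 0.11207, 0.13793, 0.15517, 0.15086 (working shown to 5 dp, full precision carried).
D = 0.08621² + 0.12069² + 0.09052² + 0.14655² + 0.11207² + 0.13793² + 0.15517² + 0.15086² = 0.00743 + 0.01457 + 0.00819 + 0.02148 + 0.01256 + 0.01902 + 0.02408 + 0.02276 = 0.13009.
To 3 decimal places, D = 0.130.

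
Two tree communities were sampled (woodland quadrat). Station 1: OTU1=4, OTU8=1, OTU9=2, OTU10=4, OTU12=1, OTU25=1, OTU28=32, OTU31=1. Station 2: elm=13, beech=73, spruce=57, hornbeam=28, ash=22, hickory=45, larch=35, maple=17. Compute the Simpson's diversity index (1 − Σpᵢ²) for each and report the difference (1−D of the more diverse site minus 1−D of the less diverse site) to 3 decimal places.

0.342

Station 1: N=46, proportions 0.08696, 0.02174, 0.04348, 0.08696, 0.02174, 0.02174, 0.69565, 0.02174, giving 1−D = 0.49716 (working shown to 5 dp, full precision carried).
Station 2: N=290, proportions 0.04483, 0.25172, 0.19655, 0.09655, 0.07586, 0.15517, 0.12069, 0.05862, giving 1−D = 0.83883.
Difference = |0.49716 − 0.83883| = 0.34167, i.e. 0.342 to 3 decimal places.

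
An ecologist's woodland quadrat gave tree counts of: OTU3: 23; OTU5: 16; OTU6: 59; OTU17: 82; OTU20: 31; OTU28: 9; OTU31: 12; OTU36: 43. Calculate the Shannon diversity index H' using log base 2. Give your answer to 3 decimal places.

2.667

Total N = 23+16+59+82+31+9+12+43 = 275, so the proportions are 0.08364, 0.05818, 0.21455, 0.29818, 0.11273, 0.03273, 0.04364, 0.15636 (working shown to 5 dp, full precision carried).
Each pᵢ log₂ pᵢ term: 0.08364×(-3.57973)=-0.29940, 0.05818×(-4.10329)=-0.23874, 0.21455×(-2.22064)=-0.47643, 0.29818×(-1.74574)=-0.52055, 0.11273×(-3.14909)=-0.35499, 0.03273×(-4.93336)=-0.16146, 0.04364×(-4.51833)=-0.19716, 0.15636×(-2.67702)=-0.41859.
Sum = -2.66730, so H' = 2.667.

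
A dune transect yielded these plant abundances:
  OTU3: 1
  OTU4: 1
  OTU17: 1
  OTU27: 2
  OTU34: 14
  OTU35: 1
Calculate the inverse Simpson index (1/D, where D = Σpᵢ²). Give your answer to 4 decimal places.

1.9608

Total N = 1+1+1+2+14+1 = 20, so the proportions are 0.05, 0.05, 0.05, 0.1, 0.7, 0.05 (working shown to 7 dp, full precision carried).
D = 0.05² + 0.05² + 0.05² + 0.1² + 0.7² + 0.05² = 0.0025000 + 0.0025000 + 0.0025000 + 0.0100000 + 0.4900000 + 0.0025000 = 0.5100000.
So 1/D = 1.960784, i.e. 1.9608 to 4 decimal places.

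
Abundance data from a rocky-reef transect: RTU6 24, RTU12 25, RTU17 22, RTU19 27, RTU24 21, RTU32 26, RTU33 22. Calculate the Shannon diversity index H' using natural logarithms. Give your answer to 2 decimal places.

Total N = 24+25+22+27+21+26+22 = 167, so the proportions are 0.1437, 0.1497, 0.1317, 0.1617, 0.1257, 0.1557, 0.1317 (working shown to 4 dp, full precision carried).
Each pᵢ ln pᵢ term: 0.1437×(-1.9399)=-0.2788, 0.1497×(-1.8991)=-0.2843, 0.1317×(-2.0270)=-0.2670, 0.1617×(-1.8222)=-0.2946, 0.1257×(-2.0735)=-0.2607, 0.1557×(-1.8599)=-0.2896, 0.1317×(-2.0270)=-0.2670.
Sum = -1.9420, so H' = 1.94.

1.94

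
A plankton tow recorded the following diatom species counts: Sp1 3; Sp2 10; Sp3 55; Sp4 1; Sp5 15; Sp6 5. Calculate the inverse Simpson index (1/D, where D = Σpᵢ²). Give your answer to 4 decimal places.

Total N = 3+10+55+1+15+5 = 89, so the proportions are 0.0337079, 0.1123596, 0.6179775, 0.011236, 0.1685393, 0.0561798 (working shown to 7 dp, full precision carried).
D = 0.0337079² + 0.1123596² + 0.6179775² + 0.011236² + 0.1685393² + 0.0561798² = 0.0011362 + 0.0126247 + 0.3818962 + 0.0001262 + 0.0284055 + 0.0031562 = 0.4273450.
So 1/D = 2.340030, i.e. 2.3400 to 4 decimal places.

2.3400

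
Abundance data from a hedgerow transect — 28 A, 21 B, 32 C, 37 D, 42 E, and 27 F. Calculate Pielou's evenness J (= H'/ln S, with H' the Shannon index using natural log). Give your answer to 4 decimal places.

0.9864

Total N = 28+21+32+37+42+27 = 187, so the proportions are 0.149733, 0.112299, 0.171123, 0.197861, 0.224599, 0.144385 (working shown to 6 dp, full precision carried).
H' = −Σ pᵢ ln pᵢ = −((-0.284328) + (-0.245552) + (-0.302096) + (-0.320572) + (-0.335425) + (-0.279424)) = 1.767398.
With S = 6 species, ln S = 1.791759, so J = 1.767398/1.791759 = 0.986403, i.e. 0.9864 to 4 decimal places.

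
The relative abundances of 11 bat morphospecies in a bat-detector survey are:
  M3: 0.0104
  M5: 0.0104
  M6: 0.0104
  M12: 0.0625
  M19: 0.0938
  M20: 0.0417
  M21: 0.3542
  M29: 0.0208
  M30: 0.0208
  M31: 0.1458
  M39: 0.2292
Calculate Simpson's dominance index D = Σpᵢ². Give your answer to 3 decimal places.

D = 0.0104² + 0.0104² + 0.0104² + 0.0625² + 0.0938² + 0.0417² + 0.3542² + 0.0208² + 0.0208² + 0.1458² + 0.2292² = 0.00011 + 0.00011 + 0.00011 + 0.00391 + 0.00880 + 0.00174 + 0.12546 + 0.00043 + 0.00043 + 0.02126 + 0.05253 = 0.21488 (working shown to 5 dp, full precision carried).
To 3 decimal places, D = 0.215.

0.215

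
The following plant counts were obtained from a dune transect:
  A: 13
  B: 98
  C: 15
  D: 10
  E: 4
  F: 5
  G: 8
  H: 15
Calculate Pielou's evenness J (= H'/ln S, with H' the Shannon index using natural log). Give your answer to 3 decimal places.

0.697

Total N = 13+98+15+10+4+5+8+15 = 168, so the proportions are 0.07738, 0.58333, 0.08929, 0.05952, 0.02381, 0.02976, 0.04762, 0.08929 (working shown to 5 dp, full precision carried).
H' = −Σ pᵢ ln pᵢ = −((-0.19802) + (-0.31441) + (-0.21571) + (-0.16794) + (-0.08899) + (-0.10460) + (-0.14498) + (-0.21571)) = 1.45035.
With S = 8 species, ln S = 2.07944, so J = 1.45035/2.07944 = 0.69747, i.e. 0.697 to 3 decimal places.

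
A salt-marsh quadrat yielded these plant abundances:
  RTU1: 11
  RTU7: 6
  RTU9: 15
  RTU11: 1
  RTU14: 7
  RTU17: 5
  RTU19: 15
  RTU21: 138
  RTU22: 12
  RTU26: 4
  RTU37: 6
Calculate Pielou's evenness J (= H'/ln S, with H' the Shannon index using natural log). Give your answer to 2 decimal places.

Total N = 11+6+15+1+7+5+15+138+12+4+6 = 220, so the proportions are 0.05, 0.0273, 0.0682, 0.0045, 0.0318, 0.0227, 0.0682, 0.6273, 0.0545, 0.0182, 0.0273 (working shown to 4 dp, full precision carried).
H' = −Σ pᵢ ln pᵢ = −((-0.1498) + (-0.0982) + (-0.1831) + (-0.0245) + (-0.1097) + (-0.0860) + (-0.1831) + (-0.2925) + (-0.1587) + (-0.0729) + (-0.0982)) = 1.4567.
With S = 11 species, ln S = 2.3979, so J = 1.4567/2.3979 = 0.6075, i.e. 0.61 to 2 decimal places.

0.61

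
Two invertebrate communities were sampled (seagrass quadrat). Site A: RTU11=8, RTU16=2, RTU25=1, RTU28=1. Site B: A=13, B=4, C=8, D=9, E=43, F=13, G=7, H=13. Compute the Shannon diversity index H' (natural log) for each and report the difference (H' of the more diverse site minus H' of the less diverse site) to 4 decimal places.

0.8325

Site A: N=12, proportions 0.666667, 0.166667, 0.083333, 0.083333, giving H' = 0.983088 (working shown to 6 dp, full precision carried).
Site B: N=110, proportions 0.118182, 0.036364, 0.072727, 0.081818, 0.390909, 0.118182, 0.063636, 0.118182, giving H' = 1.815556.
Difference = |0.983088 − 1.815556| = 0.832468, i.e. 0.8325 to 4 decimal places.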